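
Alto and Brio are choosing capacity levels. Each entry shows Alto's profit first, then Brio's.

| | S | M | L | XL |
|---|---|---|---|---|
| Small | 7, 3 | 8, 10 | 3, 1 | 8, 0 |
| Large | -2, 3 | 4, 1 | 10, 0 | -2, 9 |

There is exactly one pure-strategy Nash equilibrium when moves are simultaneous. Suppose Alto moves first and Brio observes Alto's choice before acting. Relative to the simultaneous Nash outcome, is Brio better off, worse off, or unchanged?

unchanged

Work backward from Brio's decision.
- Small: BR = M, leader payoff 8.
- Large: BR = XL, leader payoff -2.
Maximizing over 8, -2, Alto chooses Small. Subgame-perfect outcome: (Small, M) with payoffs (8, 10).
Under simultaneous play:
Alto's best replies: S→Small; M→Small; L→Large; XL→Small.
Brio's best replies: Small→M; Large→XL.
Only (Small, M) has each player best-responding; Nash payoffs (8, 10).
Brio earns 10 sequentially versus 10 at the Nash outcome: unchanged.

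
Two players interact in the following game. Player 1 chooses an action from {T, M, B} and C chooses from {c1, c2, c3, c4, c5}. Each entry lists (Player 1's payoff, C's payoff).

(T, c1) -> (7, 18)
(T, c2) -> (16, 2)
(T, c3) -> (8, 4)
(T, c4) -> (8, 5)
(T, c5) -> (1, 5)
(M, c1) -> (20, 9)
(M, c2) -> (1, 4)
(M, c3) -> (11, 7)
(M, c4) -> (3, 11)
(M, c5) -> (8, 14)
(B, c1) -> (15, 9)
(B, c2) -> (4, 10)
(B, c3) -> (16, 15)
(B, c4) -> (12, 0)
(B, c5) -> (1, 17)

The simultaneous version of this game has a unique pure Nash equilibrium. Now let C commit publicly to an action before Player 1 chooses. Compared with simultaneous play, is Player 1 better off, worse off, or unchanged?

better off

Solve by backward induction (C leads).
- c1 → Player 1 plays M (best of 7, 20, 15); C gets 9.
- c2 → Player 1 plays T (best of 16, 1, 4); C gets 2.
- c3 → Player 1 plays B (best of 8, 11, 16); C gets 15.
- c4 → Player 1 plays B (best of 8, 3, 12); C gets 0.
- c5 → Player 1 plays M (best of 1, 8, 1); C gets 14.
C's induced payoffs are 9, 2, 15, 0, 14, so C commits to c3. Subgame-perfect outcome: (B, c3) with payoffs (16, 15).
For the simultaneous game, intersect best replies.
Player 1's best replies: c1→M; c2→T; c3→B; c4→B; c5→M.
C's best replies: T→c1; M→c5; B→c5.
The unique mutual best reply is (M, c5), giving (8, 14).
Player 1 earns 16 sequentially versus 8 at the Nash outcome: better off.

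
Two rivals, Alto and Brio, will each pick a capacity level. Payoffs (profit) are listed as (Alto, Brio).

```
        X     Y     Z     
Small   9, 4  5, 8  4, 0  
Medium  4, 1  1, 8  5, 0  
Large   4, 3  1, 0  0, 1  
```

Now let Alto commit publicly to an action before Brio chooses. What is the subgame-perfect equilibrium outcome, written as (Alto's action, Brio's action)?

(Small, Y)

Work backward from Brio's decision.
- Small → Brio plays Y (best of 4, 8, 0); Alto gets 5.
- Medium → Brio plays Y (best of 1, 8, 0); Alto gets 1.
- Large → Brio plays X (best of 3, 0, 1); Alto gets 4.
Alto's induced payoffs are 5, 1, 4, so Alto commits to Small. Subgame-perfect outcome: (Small, Y) with payoffs (5, 8).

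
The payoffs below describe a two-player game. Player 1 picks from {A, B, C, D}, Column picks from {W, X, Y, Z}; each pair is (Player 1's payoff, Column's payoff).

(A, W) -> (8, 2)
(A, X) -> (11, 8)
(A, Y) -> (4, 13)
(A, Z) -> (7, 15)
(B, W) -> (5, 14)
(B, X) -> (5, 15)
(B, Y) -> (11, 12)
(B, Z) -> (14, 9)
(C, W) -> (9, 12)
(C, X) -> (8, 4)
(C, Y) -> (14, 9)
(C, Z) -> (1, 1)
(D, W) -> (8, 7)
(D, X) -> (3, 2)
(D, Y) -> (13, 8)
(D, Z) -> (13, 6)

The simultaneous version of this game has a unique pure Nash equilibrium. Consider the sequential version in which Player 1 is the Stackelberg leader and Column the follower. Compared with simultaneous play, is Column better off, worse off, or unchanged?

worse off

Solve by backward induction (Player 1 leads).
- A: BR = Z, leader payoff 7.
- B: BR = X, leader payoff 5.
- C: BR = W, leader payoff 9.
- D: BR = Y, leader payoff 13.
Among 7, 5, 9, 13, the best is 13 at D. Subgame-perfect outcome: (D, Y) with payoffs (13, 8).
For the simultaneous game, intersect best replies.
Player 1's best replies: W→C; X→A; Y→C; Z→B.
Column's best replies: A→Z; B→X; C→W; D→Y.
Only (C, W) has each player best-responding; Nash payoffs (9, 12).
Column earns 8 sequentially versus 12 at the Nash outcome: worse off.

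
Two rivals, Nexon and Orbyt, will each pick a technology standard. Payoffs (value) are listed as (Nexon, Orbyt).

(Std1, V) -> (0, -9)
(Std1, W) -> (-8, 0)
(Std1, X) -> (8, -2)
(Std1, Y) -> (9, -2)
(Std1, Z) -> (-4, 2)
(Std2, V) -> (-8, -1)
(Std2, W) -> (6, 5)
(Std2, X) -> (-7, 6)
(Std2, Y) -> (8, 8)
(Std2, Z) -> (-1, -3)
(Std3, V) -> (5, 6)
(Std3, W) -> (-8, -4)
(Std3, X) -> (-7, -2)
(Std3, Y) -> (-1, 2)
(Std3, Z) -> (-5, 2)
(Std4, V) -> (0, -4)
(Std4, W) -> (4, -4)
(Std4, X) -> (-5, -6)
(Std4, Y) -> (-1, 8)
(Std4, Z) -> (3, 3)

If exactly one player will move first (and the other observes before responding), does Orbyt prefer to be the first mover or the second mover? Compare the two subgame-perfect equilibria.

If Nexon leads: Orbyt's best replies are Std1→Z, Std2→Y, Std3→V, Std4→Y; Nexon's induced payoffs -4, 8, 5, -1; outcome (Std2, Y), payoffs (8, 8).
If Orbyt leads: Nexon's best replies are V→Std3, W→Std2, X→Std1, Y→Std1, Z→Std4; Orbyt's induced payoffs 6, 5, -2, -2, 3; outcome (Std3, V), payoffs (5, 6).
Orbyt gets 6 moving first and 8 moving second, so Orbyt prefers to move second.

second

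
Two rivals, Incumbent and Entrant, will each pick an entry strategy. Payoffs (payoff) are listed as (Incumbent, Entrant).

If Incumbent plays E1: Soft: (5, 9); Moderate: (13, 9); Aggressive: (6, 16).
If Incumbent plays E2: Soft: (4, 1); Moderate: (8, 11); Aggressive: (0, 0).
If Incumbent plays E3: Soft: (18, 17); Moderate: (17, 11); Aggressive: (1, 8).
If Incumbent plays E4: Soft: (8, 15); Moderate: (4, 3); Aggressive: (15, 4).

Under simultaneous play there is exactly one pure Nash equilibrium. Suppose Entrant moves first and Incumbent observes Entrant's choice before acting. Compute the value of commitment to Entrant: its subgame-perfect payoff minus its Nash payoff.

0

Work backward from Incumbent's decision.
- Soft: BR = E3, leader payoff 17.
- Moderate: BR = E3, leader payoff 11.
- Aggressive: BR = E4, leader payoff 4.
Maximizing over 17, 11, 4, Entrant chooses Soft. Subgame-perfect outcome: (E3, Soft) with payoffs (18, 17).
Under simultaneous play:
Incumbent's best replies: Soft→E3; Moderate→E3; Aggressive→E4.
Entrant's best replies: E1→Aggressive; E2→Moderate; E3→Soft; E4→Soft.
The unique mutual best reply is (E3, Soft), giving (18, 17).
Entrant's commitment gain: 17 − 17 = 0.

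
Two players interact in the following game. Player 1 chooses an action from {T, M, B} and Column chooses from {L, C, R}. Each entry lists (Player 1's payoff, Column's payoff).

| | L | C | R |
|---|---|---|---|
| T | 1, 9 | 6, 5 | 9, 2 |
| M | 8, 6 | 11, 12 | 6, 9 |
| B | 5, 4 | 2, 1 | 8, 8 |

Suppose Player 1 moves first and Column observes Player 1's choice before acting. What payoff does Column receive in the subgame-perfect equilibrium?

12

Work backward from Column's decision.
- T → Column plays L (best of 9, 5, 2); Player 1 gets 1.
- M → Column plays C (best of 6, 12, 9); Player 1 gets 11.
- B → Column plays R (best of 4, 1, 8); Player 1 gets 8.
Maximizing over 1, 11, 8, Player 1 chooses M. Subgame-perfect outcome: (M, C) with payoffs (11, 12).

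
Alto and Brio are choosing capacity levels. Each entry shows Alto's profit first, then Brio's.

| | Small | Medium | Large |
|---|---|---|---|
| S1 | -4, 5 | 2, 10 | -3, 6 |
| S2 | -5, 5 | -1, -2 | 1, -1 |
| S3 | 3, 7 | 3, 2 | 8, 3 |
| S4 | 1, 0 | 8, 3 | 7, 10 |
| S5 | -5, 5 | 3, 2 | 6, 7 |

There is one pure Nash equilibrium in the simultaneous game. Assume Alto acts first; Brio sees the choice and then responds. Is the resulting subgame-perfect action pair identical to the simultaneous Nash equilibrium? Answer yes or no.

no

Backward induction with Alto moving first.
- S1 → Brio plays Medium (best of 5, 10, 6); Alto gets 2.
- S2 → Brio plays Small (best of 5, -2, -1); Alto gets -5.
- S3 → Brio plays Small (best of 7, 2, 3); Alto gets 3.
- S4 → Brio plays Large (best of 0, 3, 10); Alto gets 7.
- S5 → Brio plays Large (best of 5, 2, 7); Alto gets 6.
Among 2, -5, 3, 7, 6, the best is 7 at S4. Subgame-perfect outcome: (S4, Large) with payoffs (7, 10).
Under simultaneous play:
Alto's best replies: Small→S3; Medium→S4; Large→S3.
Brio's best replies: S1→Medium; S2→Small; S3→Small; S4→Large; S5→Large.
Only (S3, Small) has each player best-responding; Nash payoffs (3, 7).
Sequential outcome (S4, Large) differs from the Nash profile (S3, Small).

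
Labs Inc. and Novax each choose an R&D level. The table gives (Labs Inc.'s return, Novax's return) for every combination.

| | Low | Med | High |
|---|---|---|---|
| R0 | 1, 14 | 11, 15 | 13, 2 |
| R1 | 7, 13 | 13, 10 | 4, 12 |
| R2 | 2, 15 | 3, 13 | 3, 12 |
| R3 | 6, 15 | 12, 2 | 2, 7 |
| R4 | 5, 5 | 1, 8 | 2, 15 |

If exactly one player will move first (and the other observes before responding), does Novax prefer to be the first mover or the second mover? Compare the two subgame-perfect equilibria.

If Labs Inc. leads: Novax's best replies are R0→Med, R1→Low, R2→Low, R3→Low, R4→High; Labs Inc.'s induced payoffs 11, 7, 2, 6, 2; outcome (R0, Med), payoffs (11, 15).
If Novax leads: Labs Inc.'s best replies are Low→R1, Med→R1, High→R0; Novax's induced payoffs 13, 10, 2; outcome (R1, Low), payoffs (7, 13).
Novax gets 13 moving first and 15 moving second, so Novax prefers to move second.

second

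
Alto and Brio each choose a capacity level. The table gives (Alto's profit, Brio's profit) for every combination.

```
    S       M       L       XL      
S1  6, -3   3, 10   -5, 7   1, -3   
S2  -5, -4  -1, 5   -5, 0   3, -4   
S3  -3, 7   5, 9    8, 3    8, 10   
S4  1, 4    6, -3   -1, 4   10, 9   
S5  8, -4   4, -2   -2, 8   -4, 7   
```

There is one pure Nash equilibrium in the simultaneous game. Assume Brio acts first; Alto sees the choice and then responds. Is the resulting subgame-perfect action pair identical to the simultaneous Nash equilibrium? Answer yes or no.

yes

Backward induction with Brio moving first.
- S → Alto plays S5 (best of 6, -5, -3, 1, 8); Brio gets -4.
- M → Alto plays S4 (best of 3, -1, 5, 6, 4); Brio gets -3.
- L → Alto plays S3 (best of -5, -5, 8, -1, -2); Brio gets 3.
- XL → Alto plays S4 (best of 1, 3, 8, 10, -4); Brio gets 9.
Among -4, -3, 3, 9, the best is 9 at XL. Subgame-perfect outcome: (S4, XL) with payoffs (10, 9).
Now find the simultaneous Nash equilibrium.
Alto's best replies: S→S5; M→S4; L→S3; XL→S4.
Brio's best replies: S1→M; S2→M; S3→XL; S4→XL; S5→L.
Only (S4, XL) has each player best-responding; Nash payoffs (10, 9).
Sequential outcome (S4, XL) coincides with the Nash profile (S4, XL).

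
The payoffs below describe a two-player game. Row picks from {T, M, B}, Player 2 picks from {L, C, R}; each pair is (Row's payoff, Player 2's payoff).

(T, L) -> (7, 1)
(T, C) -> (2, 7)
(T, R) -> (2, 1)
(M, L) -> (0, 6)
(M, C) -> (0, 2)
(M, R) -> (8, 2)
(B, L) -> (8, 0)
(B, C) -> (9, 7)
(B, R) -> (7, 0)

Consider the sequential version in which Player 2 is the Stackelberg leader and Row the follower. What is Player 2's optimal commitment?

C

Row best-responds to each possible Player 2 move:
- L: BR = B, leader payoff 0.
- C: BR = B, leader payoff 7.
- R: BR = M, leader payoff 2.
Maximizing over 0, 7, 2, Player 2 chooses C. Subgame-perfect outcome: (B, C) with payoffs (9, 7).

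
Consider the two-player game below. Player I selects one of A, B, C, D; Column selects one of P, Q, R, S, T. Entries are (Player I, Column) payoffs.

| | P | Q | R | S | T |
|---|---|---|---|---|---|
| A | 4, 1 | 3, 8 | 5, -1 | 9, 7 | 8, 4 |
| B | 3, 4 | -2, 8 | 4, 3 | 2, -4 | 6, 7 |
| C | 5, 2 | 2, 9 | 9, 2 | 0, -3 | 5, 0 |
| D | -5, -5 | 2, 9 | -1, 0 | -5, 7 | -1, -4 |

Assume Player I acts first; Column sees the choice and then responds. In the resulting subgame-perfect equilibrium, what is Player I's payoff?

3

Solve by backward induction (Player I leads).
- A: Column compares 1, 8, -1, 7, 4 and picks Q; Player I would get 3.
- B: Column compares 4, 8, 3, -4, 7 and picks Q; Player I would get -2.
- C: Column compares 2, 9, 2, -3, 0 and picks Q; Player I would get 2.
- D: Column compares -5, 9, 0, 7, -4 and picks Q; Player I would get 2.
Player I's induced payoffs are 3, -2, 2, 2, so Player I commits to A. Subgame-perfect outcome: (A, Q) with payoffs (3, 8).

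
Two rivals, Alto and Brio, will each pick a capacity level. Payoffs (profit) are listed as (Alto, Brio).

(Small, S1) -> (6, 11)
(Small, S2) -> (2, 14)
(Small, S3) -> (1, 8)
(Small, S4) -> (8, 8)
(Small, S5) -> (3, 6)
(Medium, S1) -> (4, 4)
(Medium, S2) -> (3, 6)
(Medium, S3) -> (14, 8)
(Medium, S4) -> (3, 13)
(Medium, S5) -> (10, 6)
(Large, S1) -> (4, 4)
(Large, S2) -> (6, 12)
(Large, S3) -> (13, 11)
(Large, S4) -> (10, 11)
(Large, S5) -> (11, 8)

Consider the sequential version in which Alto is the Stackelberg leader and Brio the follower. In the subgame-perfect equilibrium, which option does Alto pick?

Solve by backward induction (Alto leads).
- Small → Brio plays S2 (best of 11, 14, 8, 8, 6); Alto gets 2.
- Medium → Brio plays S4 (best of 4, 6, 8, 13, 6); Alto gets 3.
- Large → Brio plays S2 (best of 4, 12, 11, 11, 8); Alto gets 6.
Maximizing over 2, 3, 6, Alto chooses Large. Subgame-perfect outcome: (Large, S2) with payoffs (6, 12).

Large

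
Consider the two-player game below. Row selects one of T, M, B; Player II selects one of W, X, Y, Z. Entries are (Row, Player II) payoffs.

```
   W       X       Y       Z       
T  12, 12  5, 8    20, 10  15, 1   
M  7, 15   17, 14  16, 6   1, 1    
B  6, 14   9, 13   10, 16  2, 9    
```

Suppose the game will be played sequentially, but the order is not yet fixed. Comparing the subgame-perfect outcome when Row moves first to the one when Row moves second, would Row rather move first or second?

second

If Row leads: Player II's best replies are T→W, M→W, B→Y; Row's induced payoffs 12, 7, 10; outcome (T, W), payoffs (12, 12).
If Player II leads: Row's best replies are W→T, X→M, Y→T, Z→T; Player II's induced payoffs 12, 14, 10, 1; outcome (M, X), payoffs (17, 14).
Row gets 12 moving first and 17 moving second, so Row prefers to move second.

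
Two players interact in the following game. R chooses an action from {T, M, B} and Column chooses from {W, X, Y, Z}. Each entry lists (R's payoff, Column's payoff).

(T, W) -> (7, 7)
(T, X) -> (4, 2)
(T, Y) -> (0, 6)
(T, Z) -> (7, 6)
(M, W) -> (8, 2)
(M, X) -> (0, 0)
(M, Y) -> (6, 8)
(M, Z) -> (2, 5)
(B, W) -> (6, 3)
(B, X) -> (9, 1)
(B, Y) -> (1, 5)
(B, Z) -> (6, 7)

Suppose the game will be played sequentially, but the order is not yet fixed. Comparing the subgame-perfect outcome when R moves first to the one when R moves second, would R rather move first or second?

If R leads: Column's best replies are T→W, M→Y, B→Z; R's induced payoffs 7, 6, 6; outcome (T, W), payoffs (7, 7).
If Column leads: R's best replies are W→M, X→B, Y→M, Z→T; Column's induced payoffs 2, 1, 8, 6; outcome (M, Y), payoffs (6, 8).
R gets 7 moving first and 6 moving second, so R prefers to move first.

first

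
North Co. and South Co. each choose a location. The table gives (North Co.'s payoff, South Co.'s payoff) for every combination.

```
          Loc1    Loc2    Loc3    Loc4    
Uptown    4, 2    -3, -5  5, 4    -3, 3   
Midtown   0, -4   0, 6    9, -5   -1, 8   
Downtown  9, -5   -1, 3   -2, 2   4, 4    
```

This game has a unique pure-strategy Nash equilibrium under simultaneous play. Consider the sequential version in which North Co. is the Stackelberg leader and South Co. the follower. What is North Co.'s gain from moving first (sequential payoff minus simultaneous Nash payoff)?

1

Backward induction with North Co. moving first.
- Uptown → South Co. plays Loc3 (best of 2, -5, 4, 3); North Co. gets 5.
- Midtown → South Co. plays Loc4 (best of -4, 6, -5, 8); North Co. gets -1.
- Downtown → South Co. plays Loc4 (best of -5, 3, 2, 4); North Co. gets 4.
Maximizing over 5, -1, 4, North Co. chooses Uptown. Subgame-perfect outcome: (Uptown, Loc3) with payoffs (5, 4).
Under simultaneous play:
North Co.'s best replies: Loc1→Downtown; Loc2→Midtown; Loc3→Midtown; Loc4→Downtown.
South Co.'s best replies: Uptown→Loc3; Midtown→Loc4; Downtown→Loc4.
Only (Downtown, Loc4) has each player best-responding; Nash payoffs (4, 4).
North Co.'s commitment gain: 5 − 4 = 1.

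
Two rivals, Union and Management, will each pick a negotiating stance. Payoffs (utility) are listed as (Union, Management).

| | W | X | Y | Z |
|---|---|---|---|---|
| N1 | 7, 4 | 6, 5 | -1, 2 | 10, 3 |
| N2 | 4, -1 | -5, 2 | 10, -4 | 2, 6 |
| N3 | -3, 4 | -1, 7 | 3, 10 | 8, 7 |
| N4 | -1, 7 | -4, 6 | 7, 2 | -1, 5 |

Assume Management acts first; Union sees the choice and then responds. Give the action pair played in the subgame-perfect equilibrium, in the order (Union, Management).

Union best-responds to each possible Management move:
- W: Union compares 7, 4, -3, -1 and picks N1; Management would get 4.
- X: Union compares 6, -5, -1, -4 and picks N1; Management would get 5.
- Y: Union compares -1, 10, 3, 7 and picks N2; Management would get -4.
- Z: Union compares 10, 2, 8, -1 and picks N1; Management would get 3.
Maximizing over 4, 5, -4, 3, Management chooses X. Subgame-perfect outcome: (N1, X) with payoffs (6, 5).

(N1, X)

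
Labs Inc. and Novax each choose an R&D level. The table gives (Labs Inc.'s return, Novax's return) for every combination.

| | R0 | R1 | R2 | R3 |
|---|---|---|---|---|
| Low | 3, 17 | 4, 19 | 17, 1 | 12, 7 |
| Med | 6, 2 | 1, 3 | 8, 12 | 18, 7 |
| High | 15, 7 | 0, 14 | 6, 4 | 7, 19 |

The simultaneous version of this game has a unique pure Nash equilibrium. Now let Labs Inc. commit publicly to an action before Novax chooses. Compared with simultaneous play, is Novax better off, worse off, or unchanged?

worse off

Novax best-responds to each possible Labs Inc. move:
- Low: BR = R1, leader payoff 4.
- Med: BR = R2, leader payoff 8.
- High: BR = R3, leader payoff 7.
Among 4, 8, 7, the best is 8 at Med. Subgame-perfect outcome: (Med, R2) with payoffs (8, 12).
Now find the simultaneous Nash equilibrium.
Labs Inc.'s best replies: R0→High; R1→Low; R2→Low; R3→Med.
Novax's best replies: Low→R1; Med→R2; High→R3.
Only (Low, R1) has each player best-responding; Nash payoffs (4, 19).
Novax earns 12 sequentially versus 19 at the Nash outcome: worse off.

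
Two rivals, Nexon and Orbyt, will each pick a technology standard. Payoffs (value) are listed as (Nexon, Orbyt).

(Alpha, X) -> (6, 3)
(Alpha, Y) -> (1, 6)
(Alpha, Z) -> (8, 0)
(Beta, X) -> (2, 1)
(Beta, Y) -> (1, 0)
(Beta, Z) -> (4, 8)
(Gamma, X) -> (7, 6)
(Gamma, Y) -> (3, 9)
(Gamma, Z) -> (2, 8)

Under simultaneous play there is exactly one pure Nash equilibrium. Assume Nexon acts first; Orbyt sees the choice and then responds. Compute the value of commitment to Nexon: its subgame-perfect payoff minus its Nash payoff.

Solve by backward induction (Nexon leads).
- Alpha: Orbyt compares 3, 6, 0 and picks Y; Nexon would get 1.
- Beta: Orbyt compares 1, 0, 8 and picks Z; Nexon would get 4.
- Gamma: Orbyt compares 6, 9, 8 and picks Y; Nexon would get 3.
Maximizing over 1, 4, 3, Nexon chooses Beta. Subgame-perfect outcome: (Beta, Z) with payoffs (4, 8).
Under simultaneous play:
Nexon's best replies: X→Gamma; Y→Gamma; Z→Alpha.
Orbyt's best replies: Alpha→Y; Beta→Z; Gamma→Y.
Only (Gamma, Y) has each player best-responding; Nash payoffs (3, 9).
Nexon's commitment gain: 4 − 3 = 1.

1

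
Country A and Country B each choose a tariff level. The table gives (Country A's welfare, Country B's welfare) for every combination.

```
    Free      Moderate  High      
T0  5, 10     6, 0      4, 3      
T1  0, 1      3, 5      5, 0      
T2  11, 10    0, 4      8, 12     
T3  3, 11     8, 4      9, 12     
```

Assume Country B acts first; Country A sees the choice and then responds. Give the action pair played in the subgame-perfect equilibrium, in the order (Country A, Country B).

Solve by backward induction (Country B leads).
- Free: Country A compares 5, 0, 11, 3 and picks T2; Country B would get 10.
- Moderate: Country A compares 6, 3, 0, 8 and picks T3; Country B would get 4.
- High: Country A compares 4, 5, 8, 9 and picks T3; Country B would get 12.
Among 10, 4, 12, the best is 12 at High. Subgame-perfect outcome: (T3, High) with payoffs (9, 12).

(T3, High)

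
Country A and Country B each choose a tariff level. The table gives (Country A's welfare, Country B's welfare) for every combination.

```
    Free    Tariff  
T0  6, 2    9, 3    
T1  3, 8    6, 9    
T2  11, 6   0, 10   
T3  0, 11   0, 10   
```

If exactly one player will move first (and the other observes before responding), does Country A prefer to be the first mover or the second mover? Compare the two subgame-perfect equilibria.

second

If Country A leads: Country B's best replies are T0→Tariff, T1→Tariff, T2→Tariff, T3→Free; Country A's induced payoffs 9, 6, 0, 0; outcome (T0, Tariff), payoffs (9, 3).
If Country B leads: Country A's best replies are Free→T2, Tariff→T0; Country B's induced payoffs 6, 3; outcome (T2, Free), payoffs (11, 6).
Country A gets 9 moving first and 11 moving second, so Country A prefers to move second.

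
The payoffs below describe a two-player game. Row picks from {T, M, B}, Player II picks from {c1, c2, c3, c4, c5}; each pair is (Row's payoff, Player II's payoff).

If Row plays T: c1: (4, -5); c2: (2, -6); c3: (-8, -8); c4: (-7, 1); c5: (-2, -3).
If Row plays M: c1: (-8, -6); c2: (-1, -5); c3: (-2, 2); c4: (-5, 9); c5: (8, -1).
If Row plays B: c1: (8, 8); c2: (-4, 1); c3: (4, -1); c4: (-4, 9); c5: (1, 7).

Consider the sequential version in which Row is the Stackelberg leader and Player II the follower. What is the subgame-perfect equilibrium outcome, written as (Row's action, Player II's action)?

Player II best-responds to each possible Row move:
- T → Player II plays c4 (best of -5, -6, -8, 1, -3); Row gets -7.
- M → Player II plays c4 (best of -6, -5, 2, 9, -1); Row gets -5.
- B → Player II plays c4 (best of 8, 1, -1, 9, 7); Row gets -4.
Among -7, -5, -4, the best is -4 at B. Subgame-perfect outcome: (B, c4) with payoffs (-4, 9).

(B, c4)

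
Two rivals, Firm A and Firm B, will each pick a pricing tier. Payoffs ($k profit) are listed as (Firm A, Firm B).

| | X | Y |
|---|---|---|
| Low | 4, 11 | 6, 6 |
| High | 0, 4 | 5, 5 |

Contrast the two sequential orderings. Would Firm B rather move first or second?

first

If Firm A leads: Firm B's best replies are Low→X, High→Y; Firm A's induced payoffs 4, 5; outcome (High, Y), payoffs (5, 5).
If Firm B leads: Firm A's best replies are X→Low, Y→Low; Firm B's induced payoffs 11, 6; outcome (Low, X), payoffs (4, 11).
Firm B gets 11 moving first and 5 moving second, so Firm B prefers to move first.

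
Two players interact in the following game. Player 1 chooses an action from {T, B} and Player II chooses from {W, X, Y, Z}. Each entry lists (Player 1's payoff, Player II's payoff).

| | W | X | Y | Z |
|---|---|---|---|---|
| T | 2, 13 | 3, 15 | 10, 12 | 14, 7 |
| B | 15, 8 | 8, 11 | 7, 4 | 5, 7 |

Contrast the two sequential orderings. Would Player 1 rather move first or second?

second

If Player 1 leads: Player II's best replies are T→X, B→X; Player 1's induced payoffs 3, 8; outcome (B, X), payoffs (8, 11).
If Player II leads: Player 1's best replies are W→B, X→B, Y→T, Z→T; Player II's induced payoffs 8, 11, 12, 7; outcome (T, Y), payoffs (10, 12).
Player 1 gets 8 moving first and 10 moving second, so Player 1 prefers to move second.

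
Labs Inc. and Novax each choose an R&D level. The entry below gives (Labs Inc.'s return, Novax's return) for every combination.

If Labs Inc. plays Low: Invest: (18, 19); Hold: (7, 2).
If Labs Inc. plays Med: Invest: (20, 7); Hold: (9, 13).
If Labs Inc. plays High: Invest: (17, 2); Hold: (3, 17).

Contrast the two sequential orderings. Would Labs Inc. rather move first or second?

If Labs Inc. leads: Novax's best replies are Low→Invest, Med→Hold, High→Hold; Labs Inc.'s induced payoffs 18, 9, 3; outcome (Low, Invest), payoffs (18, 19).
If Novax leads: Labs Inc.'s best replies are Invest→Med, Hold→Med; Novax's induced payoffs 7, 13; outcome (Med, Hold), payoffs (9, 13).
Labs Inc. gets 18 moving first and 9 moving second, so Labs Inc. prefers to move first.

first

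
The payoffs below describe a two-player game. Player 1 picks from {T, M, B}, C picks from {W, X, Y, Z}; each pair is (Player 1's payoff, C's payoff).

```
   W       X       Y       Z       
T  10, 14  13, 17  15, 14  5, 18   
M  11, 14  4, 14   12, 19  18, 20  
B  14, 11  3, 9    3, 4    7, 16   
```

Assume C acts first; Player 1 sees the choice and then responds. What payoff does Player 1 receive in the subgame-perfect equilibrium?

18

Solve by backward induction (C leads).
- W: Player 1 compares 10, 11, 14 and picks B; C would get 11.
- X: Player 1 compares 13, 4, 3 and picks T; C would get 17.
- Y: Player 1 compares 15, 12, 3 and picks T; C would get 14.
- Z: Player 1 compares 5, 18, 7 and picks M; C would get 20.
C's induced payoffs are 11, 17, 14, 20, so C commits to Z. Subgame-perfect outcome: (M, Z) with payoffs (18, 20).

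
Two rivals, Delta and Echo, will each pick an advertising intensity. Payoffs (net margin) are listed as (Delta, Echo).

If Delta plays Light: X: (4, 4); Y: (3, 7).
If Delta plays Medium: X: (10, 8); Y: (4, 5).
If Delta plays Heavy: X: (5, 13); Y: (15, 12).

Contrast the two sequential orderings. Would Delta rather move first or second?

If Delta leads: Echo's best replies are Light→Y, Medium→X, Heavy→X; Delta's induced payoffs 3, 10, 5; outcome (Medium, X), payoffs (10, 8).
If Echo leads: Delta's best replies are X→Medium, Y→Heavy; Echo's induced payoffs 8, 12; outcome (Heavy, Y), payoffs (15, 12).
Delta gets 10 moving first and 15 moving second, so Delta prefers to move second.

second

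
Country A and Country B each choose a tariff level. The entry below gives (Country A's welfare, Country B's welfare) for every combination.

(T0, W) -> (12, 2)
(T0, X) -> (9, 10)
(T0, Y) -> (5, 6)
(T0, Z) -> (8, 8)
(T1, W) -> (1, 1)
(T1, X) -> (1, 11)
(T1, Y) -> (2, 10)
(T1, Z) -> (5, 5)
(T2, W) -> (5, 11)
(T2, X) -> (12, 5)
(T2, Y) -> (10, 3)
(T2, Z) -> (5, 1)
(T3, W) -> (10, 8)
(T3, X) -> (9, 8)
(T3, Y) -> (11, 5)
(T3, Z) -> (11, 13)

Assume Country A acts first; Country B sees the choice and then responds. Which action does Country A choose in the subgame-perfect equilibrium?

T3

Work backward from Country B's decision.
- T0 → Country B plays X (best of 2, 10, 6, 8); Country A gets 9.
- T1 → Country B plays X (best of 1, 11, 10, 5); Country A gets 1.
- T2 → Country B plays W (best of 11, 5, 3, 1); Country A gets 5.
- T3 → Country B plays Z (best of 8, 8, 5, 13); Country A gets 11.
Maximizing over 9, 1, 5, 11, Country A chooses T3. Subgame-perfect outcome: (T3, Z) with payoffs (11, 13).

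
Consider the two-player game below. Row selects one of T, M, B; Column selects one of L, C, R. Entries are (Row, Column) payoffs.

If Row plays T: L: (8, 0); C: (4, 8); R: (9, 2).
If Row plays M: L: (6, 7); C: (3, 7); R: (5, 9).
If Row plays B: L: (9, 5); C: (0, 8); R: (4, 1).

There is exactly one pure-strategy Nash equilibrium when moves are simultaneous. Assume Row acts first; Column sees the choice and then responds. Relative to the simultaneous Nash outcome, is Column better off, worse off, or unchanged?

Work backward from Column's decision.
- T: Column compares 0, 8, 2 and picks C; Row would get 4.
- M: Column compares 7, 7, 9 and picks R; Row would get 5.
- B: Column compares 5, 8, 1 and picks C; Row would get 0.
Row's induced payoffs are 4, 5, 0, so Row commits to M. Subgame-perfect outcome: (M, R) with payoffs (5, 9).
Now find the simultaneous Nash equilibrium.
Row's best replies: L→B; C→T; R→T.
Column's best replies: T→C; M→R; B→C.
The unique mutual best reply is (T, C), giving (4, 8).
Column earns 9 sequentially versus 8 at the Nash outcome: better off.

better off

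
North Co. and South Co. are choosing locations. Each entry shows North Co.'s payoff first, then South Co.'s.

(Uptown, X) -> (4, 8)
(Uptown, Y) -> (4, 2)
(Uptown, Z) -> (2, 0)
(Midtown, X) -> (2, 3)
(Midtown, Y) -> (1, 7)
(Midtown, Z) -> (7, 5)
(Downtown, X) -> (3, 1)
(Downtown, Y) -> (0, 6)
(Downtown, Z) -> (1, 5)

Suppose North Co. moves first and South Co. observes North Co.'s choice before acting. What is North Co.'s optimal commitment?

Solve by backward induction (North Co. leads).
- Uptown: BR = X, leader payoff 4.
- Midtown: BR = Y, leader payoff 1.
- Downtown: BR = Y, leader payoff 0.
Maximizing over 4, 1, 0, North Co. chooses Uptown. Subgame-perfect outcome: (Uptown, X) with payoffs (4, 8).

Uptown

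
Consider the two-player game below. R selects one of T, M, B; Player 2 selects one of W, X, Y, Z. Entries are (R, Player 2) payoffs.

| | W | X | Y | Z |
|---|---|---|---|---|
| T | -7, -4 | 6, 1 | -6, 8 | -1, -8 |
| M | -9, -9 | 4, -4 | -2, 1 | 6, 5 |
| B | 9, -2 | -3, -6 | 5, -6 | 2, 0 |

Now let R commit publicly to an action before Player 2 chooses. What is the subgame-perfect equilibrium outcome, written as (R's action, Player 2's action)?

Player 2 best-responds to each possible R move:
- T: Player 2 compares -4, 1, 8, -8 and picks Y; R would get -6.
- M: Player 2 compares -9, -4, 1, 5 and picks Z; R would get 6.
- B: Player 2 compares -2, -6, -6, 0 and picks Z; R would get 2.
Maximizing over -6, 6, 2, R chooses M. Subgame-perfect outcome: (M, Z) with payoffs (6, 5).

(M, Z)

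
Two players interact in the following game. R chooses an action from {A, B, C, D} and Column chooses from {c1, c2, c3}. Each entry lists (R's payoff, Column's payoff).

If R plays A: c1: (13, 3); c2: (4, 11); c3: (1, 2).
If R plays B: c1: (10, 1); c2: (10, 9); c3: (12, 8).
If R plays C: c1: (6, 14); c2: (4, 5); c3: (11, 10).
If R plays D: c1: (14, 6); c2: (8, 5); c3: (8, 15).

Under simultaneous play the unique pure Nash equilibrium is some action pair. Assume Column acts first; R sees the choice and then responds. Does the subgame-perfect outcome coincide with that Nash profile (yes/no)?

yes

Solve by backward induction (Column leads).
- c1 → R plays D (best of 13, 10, 6, 14); Column gets 6.
- c2 → R plays B (best of 4, 10, 4, 8); Column gets 9.
- c3 → R plays B (best of 1, 12, 11, 8); Column gets 8.
Maximizing over 6, 9, 8, Column chooses c2. Subgame-perfect outcome: (B, c2) with payoffs (10, 9).
Now find the simultaneous Nash equilibrium.
R's best replies: c1→D; c2→B; c3→B.
Column's best replies: A→c2; B→c2; C→c1; D→c3.
Only (B, c2) has each player best-responding; Nash payoffs (10, 9).
Sequential outcome (B, c2) coincides with the Nash profile (B, c2).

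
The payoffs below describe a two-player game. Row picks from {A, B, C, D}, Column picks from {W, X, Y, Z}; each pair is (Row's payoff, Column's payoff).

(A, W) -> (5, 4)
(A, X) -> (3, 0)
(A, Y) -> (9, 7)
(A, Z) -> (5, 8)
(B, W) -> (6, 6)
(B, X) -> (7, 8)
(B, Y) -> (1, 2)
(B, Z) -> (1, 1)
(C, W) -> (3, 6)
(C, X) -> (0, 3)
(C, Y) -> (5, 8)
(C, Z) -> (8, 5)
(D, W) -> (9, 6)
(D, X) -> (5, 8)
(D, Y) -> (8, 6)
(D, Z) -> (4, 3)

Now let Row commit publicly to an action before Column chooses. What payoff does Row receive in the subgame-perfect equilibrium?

Work backward from Column's decision.
- A → Column plays Z (best of 4, 0, 7, 8); Row gets 5.
- B → Column plays X (best of 6, 8, 2, 1); Row gets 7.
- C → Column plays Y (best of 6, 3, 8, 5); Row gets 5.
- D → Column plays X (best of 6, 8, 6, 3); Row gets 5.
Maximizing over 5, 7, 5, 5, Row chooses B. Subgame-perfect outcome: (B, X) with payoffs (7, 8).

7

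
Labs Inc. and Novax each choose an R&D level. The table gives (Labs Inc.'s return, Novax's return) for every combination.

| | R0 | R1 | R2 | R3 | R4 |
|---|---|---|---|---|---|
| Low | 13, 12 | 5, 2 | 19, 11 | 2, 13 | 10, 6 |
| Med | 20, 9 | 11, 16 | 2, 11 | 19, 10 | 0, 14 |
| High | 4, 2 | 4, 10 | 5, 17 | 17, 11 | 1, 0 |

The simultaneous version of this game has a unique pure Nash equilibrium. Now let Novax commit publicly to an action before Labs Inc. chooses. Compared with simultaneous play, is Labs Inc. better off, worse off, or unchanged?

unchanged

Work backward from Labs Inc.'s decision.
- R0: BR = Med, leader payoff 9.
- R1: BR = Med, leader payoff 16.
- R2: BR = Low, leader payoff 11.
- R3: BR = Med, leader payoff 10.
- R4: BR = Low, leader payoff 6.
Among 9, 16, 11, 10, 6, the best is 16 at R1. Subgame-perfect outcome: (Med, R1) with payoffs (11, 16).
Now find the simultaneous Nash equilibrium.
Labs Inc.'s best replies: R0→Med; R1→Med; R2→Low; R3→Med; R4→Low.
Novax's best replies: Low→R3; Med→R1; High→R2.
Only (Med, R1) has each player best-responding; Nash payoffs (11, 16).
Labs Inc. earns 11 sequentially versus 11 at the Nash outcome: unchanged.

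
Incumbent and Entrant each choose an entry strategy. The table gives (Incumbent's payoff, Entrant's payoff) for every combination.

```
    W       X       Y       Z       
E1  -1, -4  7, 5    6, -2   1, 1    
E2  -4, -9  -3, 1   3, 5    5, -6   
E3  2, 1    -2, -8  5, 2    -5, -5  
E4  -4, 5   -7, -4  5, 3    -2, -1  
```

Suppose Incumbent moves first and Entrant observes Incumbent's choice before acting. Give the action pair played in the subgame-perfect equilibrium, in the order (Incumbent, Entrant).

Entrant best-responds to each possible Incumbent move:
- E1: BR = X, leader payoff 7.
- E2: BR = Y, leader payoff 3.
- E3: BR = Y, leader payoff 5.
- E4: BR = W, leader payoff -4.
Incumbent's induced payoffs are 7, 3, 5, -4, so Incumbent commits to E1. Subgame-perfect outcome: (E1, X) with payoffs (7, 5).

(E1, X)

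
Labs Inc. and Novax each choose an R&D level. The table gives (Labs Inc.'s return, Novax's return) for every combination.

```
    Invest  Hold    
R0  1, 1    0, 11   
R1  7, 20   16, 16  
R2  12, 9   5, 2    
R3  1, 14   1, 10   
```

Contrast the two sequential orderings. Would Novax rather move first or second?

first

If Labs Inc. leads: Novax's best replies are R0→Hold, R1→Invest, R2→Invest, R3→Invest; Labs Inc.'s induced payoffs 0, 7, 12, 1; outcome (R2, Invest), payoffs (12, 9).
If Novax leads: Labs Inc.'s best replies are Invest→R2, Hold→R1; Novax's induced payoffs 9, 16; outcome (R1, Hold), payoffs (16, 16).
Novax gets 16 moving first and 9 moving second, so Novax prefers to move first.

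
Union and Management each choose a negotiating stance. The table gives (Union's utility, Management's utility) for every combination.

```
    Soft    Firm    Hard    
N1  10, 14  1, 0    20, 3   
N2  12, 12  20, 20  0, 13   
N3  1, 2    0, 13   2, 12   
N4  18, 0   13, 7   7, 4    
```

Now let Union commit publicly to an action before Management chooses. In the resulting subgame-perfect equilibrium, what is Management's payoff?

20

Management best-responds to each possible Union move:
- N1: Management compares 14, 0, 3 and picks Soft; Union would get 10.
- N2: Management compares 12, 20, 13 and picks Firm; Union would get 20.
- N3: Management compares 2, 13, 12 and picks Firm; Union would get 0.
- N4: Management compares 0, 7, 4 and picks Firm; Union would get 13.
Union's induced payoffs are 10, 20, 0, 13, so Union commits to N2. Subgame-perfect outcome: (N2, Firm) with payoffs (20, 20).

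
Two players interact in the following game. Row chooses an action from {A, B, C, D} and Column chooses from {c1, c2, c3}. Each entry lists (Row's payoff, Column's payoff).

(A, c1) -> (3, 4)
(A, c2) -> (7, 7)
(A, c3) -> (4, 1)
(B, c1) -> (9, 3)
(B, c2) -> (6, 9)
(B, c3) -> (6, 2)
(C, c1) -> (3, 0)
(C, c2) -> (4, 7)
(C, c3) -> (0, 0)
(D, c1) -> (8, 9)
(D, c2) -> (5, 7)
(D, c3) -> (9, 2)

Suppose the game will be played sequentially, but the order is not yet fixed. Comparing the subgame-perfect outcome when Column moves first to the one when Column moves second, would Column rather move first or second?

If Row leads: Column's best replies are A→c2, B→c2, C→c2, D→c1; Row's induced payoffs 7, 6, 4, 8; outcome (D, c1), payoffs (8, 9).
If Column leads: Row's best replies are c1→B, c2→A, c3→D; Column's induced payoffs 3, 7, 2; outcome (A, c2), payoffs (7, 7).
Column gets 7 moving first and 9 moving second, so Column prefers to move second.

second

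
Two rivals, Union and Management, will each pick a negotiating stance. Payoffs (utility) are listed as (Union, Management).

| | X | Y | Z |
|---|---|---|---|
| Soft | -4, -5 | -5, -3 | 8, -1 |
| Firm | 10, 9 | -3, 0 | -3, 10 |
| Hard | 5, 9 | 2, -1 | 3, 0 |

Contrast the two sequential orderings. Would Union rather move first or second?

second

If Union leads: Management's best replies are Soft→Z, Firm→Z, Hard→X; Union's induced payoffs 8, -3, 5; outcome (Soft, Z), payoffs (8, -1).
If Management leads: Union's best replies are X→Firm, Y→Hard, Z→Soft; Management's induced payoffs 9, -1, -1; outcome (Firm, X), payoffs (10, 9).
Union gets 8 moving first and 10 moving second, so Union prefers to move second.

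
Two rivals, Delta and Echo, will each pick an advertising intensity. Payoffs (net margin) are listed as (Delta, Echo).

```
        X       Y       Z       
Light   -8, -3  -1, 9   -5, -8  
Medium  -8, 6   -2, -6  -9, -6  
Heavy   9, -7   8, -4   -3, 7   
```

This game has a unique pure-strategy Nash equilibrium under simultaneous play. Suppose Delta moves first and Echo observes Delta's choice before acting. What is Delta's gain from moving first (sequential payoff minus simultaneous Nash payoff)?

2

Work backward from Echo's decision.
- Light: Echo compares -3, 9, -8 and picks Y; Delta would get -1.
- Medium: Echo compares 6, -6, -6 and picks X; Delta would get -8.
- Heavy: Echo compares -7, -4, 7 and picks Z; Delta would get -3.
Among -1, -8, -3, the best is -1 at Light. Subgame-perfect outcome: (Light, Y) with payoffs (-1, 9).
For the simultaneous game, intersect best replies.
Delta's best replies: X→Heavy; Y→Heavy; Z→Heavy.
Echo's best replies: Light→Y; Medium→X; Heavy→Z.
Only (Heavy, Z) has each player best-responding; Nash payoffs (-3, 7).
Delta's commitment gain: -1 − -3 = 2.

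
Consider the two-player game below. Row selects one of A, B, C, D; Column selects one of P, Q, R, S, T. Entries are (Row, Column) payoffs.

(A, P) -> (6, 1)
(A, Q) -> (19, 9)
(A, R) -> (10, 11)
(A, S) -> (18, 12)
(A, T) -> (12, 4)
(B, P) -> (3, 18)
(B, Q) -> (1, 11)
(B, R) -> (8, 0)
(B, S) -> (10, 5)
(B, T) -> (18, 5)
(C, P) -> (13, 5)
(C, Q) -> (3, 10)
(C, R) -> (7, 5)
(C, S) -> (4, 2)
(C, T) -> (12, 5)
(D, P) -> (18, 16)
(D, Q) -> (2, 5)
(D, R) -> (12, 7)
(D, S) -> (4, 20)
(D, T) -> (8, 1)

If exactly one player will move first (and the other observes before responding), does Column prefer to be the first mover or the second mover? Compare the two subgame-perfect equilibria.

first

If Row leads: Column's best replies are A→S, B→P, C→Q, D→S; Row's induced payoffs 18, 3, 3, 4; outcome (A, S), payoffs (18, 12).
If Column leads: Row's best replies are P→D, Q→A, R→D, S→A, T→B; Column's induced payoffs 16, 9, 7, 12, 5; outcome (D, P), payoffs (18, 16).
Column gets 16 moving first and 12 moving second, so Column prefers to move first.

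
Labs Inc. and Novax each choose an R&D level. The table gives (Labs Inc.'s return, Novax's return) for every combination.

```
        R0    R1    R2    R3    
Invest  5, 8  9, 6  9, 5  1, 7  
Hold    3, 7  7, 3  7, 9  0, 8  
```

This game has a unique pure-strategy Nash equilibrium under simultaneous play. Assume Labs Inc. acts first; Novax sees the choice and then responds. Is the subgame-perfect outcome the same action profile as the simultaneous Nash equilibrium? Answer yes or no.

no

Solve by backward induction (Labs Inc. leads).
- Invest: BR = R0, leader payoff 5.
- Hold: BR = R2, leader payoff 7.
Labs Inc.'s induced payoffs are 5, 7, so Labs Inc. commits to Hold. Subgame-perfect outcome: (Hold, R2) with payoffs (7, 9).
For the simultaneous game, intersect best replies.
Labs Inc.'s best replies: R0→Invest; R1→Invest; R2→Invest; R3→Invest.
Novax's best replies: Invest→R0; Hold→R2.
The unique mutual best reply is (Invest, R0), giving (5, 8).
Sequential outcome (Hold, R2) differs from the Nash profile (Invest, R0).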